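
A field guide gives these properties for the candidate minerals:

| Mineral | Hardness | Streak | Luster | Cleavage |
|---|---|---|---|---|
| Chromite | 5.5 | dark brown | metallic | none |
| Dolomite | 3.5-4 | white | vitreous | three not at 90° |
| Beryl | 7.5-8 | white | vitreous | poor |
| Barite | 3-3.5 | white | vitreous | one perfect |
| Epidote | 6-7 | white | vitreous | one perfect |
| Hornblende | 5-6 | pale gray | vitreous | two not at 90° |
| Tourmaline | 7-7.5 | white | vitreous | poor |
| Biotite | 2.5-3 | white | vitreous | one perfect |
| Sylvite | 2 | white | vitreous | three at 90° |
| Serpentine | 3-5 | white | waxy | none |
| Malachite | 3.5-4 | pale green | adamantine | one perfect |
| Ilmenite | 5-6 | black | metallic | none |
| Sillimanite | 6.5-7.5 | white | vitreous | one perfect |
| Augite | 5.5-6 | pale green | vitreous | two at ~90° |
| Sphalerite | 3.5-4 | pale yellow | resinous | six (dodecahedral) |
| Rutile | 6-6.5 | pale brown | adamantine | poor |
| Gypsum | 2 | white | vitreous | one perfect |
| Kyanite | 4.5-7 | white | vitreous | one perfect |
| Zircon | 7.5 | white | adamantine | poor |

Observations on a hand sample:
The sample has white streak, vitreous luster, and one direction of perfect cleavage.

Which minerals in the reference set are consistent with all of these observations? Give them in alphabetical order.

Barite, Biotite, Epidote, Gypsum, Kyanite, Sillimanite

White streak: leaves Dolomite, Beryl, Barite, Epidote, Tourmaline, Biotite, Sylvite, Serpentine, Sillimanite, Gypsum, Kyanite, Zircon.
Vitreous luster eliminates Serpentine, Zircon.
One direction of perfect cleavage is inconsistent with Dolomite, Beryl, Tourmaline, Sylvite.
Consistent with every observation: Barite, Biotite, Epidote, Gypsum, Kyanite, Sillimanite.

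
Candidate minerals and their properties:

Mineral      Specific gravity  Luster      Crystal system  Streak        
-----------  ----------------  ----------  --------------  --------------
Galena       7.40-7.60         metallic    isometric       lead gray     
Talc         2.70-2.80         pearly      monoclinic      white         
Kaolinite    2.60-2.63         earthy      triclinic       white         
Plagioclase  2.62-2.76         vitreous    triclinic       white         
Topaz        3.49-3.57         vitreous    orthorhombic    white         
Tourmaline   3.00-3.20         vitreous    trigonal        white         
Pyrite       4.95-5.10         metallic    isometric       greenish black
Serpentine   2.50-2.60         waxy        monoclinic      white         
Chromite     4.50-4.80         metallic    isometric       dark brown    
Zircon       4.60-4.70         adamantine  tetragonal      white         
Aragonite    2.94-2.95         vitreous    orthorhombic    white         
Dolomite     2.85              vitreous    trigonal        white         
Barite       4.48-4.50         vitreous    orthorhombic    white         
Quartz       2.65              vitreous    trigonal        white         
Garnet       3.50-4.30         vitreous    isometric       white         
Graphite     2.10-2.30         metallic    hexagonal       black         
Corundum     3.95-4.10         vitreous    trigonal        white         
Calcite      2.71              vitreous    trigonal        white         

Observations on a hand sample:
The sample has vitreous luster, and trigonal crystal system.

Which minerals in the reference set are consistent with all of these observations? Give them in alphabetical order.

Calcite, Corundum, Dolomite, Quartz, Tourmaline

Vitreous luster — Plagioclase, Topaz, Tourmaline, Aragonite, Dolomite, Barite, Quartz, Garnet, Corundum, Calcite remain.
Trigonal crystal system eliminates Plagioclase, Topaz, Aragonite, Barite, Garnet.
Remaining candidates: Calcite, Corundum, Dolomite, Quartz, Tourmaline.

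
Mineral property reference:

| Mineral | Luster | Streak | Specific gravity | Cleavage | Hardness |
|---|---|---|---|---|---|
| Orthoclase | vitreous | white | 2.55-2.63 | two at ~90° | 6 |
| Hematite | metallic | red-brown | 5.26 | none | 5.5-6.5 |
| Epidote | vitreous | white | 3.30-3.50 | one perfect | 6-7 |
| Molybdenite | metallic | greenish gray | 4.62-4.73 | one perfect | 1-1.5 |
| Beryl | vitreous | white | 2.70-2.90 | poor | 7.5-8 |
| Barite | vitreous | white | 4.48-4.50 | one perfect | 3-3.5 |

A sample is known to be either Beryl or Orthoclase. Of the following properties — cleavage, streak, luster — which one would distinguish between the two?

Cleavage: Beryl poor, Orthoclase two at ~90° — distinct.
Streak: both white — shared.
Luster: both vitreous — shared.
Of the listed properties, cleavage is the one that separates them.

cleavage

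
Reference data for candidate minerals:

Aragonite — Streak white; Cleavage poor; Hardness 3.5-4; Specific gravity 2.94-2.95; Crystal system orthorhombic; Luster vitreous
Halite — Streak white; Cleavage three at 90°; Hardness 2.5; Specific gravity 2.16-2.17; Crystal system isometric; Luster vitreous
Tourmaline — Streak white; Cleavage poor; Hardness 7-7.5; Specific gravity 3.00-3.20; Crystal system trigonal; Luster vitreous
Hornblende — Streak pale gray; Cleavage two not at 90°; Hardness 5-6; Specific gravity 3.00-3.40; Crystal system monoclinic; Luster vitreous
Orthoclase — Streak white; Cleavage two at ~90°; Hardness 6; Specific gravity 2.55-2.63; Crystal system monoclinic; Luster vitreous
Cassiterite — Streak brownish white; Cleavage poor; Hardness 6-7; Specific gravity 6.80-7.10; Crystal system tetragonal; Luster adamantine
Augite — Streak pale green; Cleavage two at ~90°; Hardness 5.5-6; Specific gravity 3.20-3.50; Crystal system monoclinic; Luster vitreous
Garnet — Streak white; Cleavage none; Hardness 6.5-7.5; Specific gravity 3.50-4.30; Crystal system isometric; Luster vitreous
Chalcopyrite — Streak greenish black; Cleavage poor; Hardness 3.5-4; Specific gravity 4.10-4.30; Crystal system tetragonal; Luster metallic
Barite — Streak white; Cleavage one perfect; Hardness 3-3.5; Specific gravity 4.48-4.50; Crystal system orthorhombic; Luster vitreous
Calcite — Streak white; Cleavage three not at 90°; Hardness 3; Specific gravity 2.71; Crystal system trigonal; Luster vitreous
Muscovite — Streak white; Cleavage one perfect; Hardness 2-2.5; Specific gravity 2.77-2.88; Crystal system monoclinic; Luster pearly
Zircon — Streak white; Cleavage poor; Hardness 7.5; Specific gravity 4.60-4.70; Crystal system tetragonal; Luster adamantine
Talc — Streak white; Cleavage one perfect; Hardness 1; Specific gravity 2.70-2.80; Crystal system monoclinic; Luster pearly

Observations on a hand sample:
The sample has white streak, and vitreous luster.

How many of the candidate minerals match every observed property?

White streak eliminates Hornblende, Cassiterite, Augite, Chalcopyrite.
Vitreous luster excludes Muscovite, Zircon, Talc.
Remaining candidates: Aragonite, Barite, Calcite, Garnet, Halite, Orthoclase, Tourmaline.
That is 7 minerals.

7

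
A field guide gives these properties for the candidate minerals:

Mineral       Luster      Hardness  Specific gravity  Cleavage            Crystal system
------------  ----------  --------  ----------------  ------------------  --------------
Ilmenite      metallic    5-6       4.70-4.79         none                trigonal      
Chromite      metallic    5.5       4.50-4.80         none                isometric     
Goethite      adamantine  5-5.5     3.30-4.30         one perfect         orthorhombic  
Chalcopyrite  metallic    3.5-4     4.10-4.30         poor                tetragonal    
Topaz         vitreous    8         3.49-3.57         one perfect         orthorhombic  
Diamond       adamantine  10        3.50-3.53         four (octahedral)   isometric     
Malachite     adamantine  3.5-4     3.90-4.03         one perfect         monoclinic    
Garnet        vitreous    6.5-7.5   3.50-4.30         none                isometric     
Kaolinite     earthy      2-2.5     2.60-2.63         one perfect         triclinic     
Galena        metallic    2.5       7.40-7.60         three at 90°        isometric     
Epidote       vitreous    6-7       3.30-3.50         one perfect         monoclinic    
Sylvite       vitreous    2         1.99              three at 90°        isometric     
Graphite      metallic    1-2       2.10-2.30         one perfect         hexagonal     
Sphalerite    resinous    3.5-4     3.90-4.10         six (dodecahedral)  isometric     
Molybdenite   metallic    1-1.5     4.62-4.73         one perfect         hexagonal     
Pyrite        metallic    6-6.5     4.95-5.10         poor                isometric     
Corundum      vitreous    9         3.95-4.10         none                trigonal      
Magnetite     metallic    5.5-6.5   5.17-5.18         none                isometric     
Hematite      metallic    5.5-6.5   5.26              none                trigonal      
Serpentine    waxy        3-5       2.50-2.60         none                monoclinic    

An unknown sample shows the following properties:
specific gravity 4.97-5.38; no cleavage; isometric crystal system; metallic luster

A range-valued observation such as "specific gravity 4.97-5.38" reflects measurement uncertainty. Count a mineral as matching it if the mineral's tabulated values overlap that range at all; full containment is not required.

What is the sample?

Specific gravity 4.97-5.38 — narrows the field to Pyrite, Magnetite, Hematite.
No cleavage is inconsistent with Pyrite.
Isometric crystal system is inconsistent with Hematite.
Metallic luster — every remaining candidate is consistent.
Magnetite is the sole remaining match.

Magnetite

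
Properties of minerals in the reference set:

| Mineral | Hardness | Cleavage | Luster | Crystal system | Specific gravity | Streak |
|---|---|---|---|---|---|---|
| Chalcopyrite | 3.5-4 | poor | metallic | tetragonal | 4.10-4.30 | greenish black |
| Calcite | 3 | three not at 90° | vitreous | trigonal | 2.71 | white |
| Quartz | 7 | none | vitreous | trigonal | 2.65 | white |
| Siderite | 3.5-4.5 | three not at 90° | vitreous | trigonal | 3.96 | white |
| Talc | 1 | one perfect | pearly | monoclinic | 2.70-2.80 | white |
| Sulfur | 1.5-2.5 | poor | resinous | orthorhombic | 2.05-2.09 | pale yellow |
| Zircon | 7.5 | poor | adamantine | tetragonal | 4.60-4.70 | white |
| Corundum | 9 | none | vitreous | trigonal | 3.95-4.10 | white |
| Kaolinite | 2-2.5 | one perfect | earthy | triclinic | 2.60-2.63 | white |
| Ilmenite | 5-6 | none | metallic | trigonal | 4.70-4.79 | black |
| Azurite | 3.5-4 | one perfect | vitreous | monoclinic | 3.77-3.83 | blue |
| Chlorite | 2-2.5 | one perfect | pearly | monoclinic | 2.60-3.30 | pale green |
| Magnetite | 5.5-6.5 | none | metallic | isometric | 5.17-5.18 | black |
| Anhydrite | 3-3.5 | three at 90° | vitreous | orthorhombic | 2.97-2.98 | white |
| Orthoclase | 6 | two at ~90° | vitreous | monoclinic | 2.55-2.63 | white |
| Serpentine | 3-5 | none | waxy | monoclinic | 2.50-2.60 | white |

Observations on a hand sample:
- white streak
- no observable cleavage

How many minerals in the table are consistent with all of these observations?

3

White streak eliminates Chalcopyrite, Sulfur, Ilmenite, Azurite, Chlorite, Magnetite.
No observable cleavage: Quartz, Corundum, Serpentine remain.
The minerals that satisfy all observations are Corundum, Quartz, Serpentine.
That is 3 minerals.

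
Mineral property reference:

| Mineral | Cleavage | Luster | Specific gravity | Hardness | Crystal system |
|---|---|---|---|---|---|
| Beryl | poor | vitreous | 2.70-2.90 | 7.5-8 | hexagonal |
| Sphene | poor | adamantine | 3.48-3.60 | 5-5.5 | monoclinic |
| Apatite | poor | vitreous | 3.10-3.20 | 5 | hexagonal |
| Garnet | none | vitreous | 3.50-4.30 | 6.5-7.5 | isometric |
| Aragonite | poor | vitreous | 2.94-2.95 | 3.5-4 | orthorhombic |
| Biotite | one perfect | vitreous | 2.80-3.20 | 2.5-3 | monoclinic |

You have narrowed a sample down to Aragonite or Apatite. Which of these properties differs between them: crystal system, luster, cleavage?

Crystal system: Aragonite orthorhombic, Apatite hexagonal — distinct.
Luster: both vitreous — same for both.
Cleavage: both poor — same for both.
Only crystal system differs between Aragonite and Apatite among the listed tests.

crystal system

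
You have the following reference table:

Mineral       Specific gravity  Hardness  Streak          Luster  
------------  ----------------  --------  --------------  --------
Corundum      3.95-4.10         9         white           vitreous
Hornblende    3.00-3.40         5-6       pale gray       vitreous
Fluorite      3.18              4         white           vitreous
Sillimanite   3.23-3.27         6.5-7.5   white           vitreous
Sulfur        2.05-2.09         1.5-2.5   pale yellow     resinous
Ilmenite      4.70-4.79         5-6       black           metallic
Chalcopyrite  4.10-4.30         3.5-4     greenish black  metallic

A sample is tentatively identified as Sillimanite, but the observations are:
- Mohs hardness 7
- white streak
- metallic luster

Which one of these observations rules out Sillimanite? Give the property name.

Mohs hardness 7: Sillimanite has hardness 6.5-7.5 — matches.
White streak: Sillimanite has white streak — matches.
Metallic luster: Sillimanite has vitreous luster — does not match.
Everything matches except the luster.

luster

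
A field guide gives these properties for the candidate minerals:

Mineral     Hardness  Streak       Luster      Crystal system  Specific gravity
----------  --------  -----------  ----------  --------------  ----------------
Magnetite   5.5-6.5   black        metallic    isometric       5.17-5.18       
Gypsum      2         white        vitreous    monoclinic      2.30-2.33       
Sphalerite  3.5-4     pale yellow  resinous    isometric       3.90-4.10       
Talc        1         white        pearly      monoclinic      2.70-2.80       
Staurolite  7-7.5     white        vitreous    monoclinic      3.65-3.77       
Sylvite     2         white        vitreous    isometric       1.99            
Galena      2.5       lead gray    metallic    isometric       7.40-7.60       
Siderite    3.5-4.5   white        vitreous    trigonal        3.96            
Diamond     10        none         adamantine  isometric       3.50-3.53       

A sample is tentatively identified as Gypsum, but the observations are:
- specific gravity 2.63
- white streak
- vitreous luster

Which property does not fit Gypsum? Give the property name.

Specific gravity 2.63: Gypsum has SG 2.30-2.33 — inconsistent.
White streak: Gypsum has white streak — matches.
Vitreous luster: Gypsum has vitreous luster — matches.
Everything matches except the specific gravity.

specific gravity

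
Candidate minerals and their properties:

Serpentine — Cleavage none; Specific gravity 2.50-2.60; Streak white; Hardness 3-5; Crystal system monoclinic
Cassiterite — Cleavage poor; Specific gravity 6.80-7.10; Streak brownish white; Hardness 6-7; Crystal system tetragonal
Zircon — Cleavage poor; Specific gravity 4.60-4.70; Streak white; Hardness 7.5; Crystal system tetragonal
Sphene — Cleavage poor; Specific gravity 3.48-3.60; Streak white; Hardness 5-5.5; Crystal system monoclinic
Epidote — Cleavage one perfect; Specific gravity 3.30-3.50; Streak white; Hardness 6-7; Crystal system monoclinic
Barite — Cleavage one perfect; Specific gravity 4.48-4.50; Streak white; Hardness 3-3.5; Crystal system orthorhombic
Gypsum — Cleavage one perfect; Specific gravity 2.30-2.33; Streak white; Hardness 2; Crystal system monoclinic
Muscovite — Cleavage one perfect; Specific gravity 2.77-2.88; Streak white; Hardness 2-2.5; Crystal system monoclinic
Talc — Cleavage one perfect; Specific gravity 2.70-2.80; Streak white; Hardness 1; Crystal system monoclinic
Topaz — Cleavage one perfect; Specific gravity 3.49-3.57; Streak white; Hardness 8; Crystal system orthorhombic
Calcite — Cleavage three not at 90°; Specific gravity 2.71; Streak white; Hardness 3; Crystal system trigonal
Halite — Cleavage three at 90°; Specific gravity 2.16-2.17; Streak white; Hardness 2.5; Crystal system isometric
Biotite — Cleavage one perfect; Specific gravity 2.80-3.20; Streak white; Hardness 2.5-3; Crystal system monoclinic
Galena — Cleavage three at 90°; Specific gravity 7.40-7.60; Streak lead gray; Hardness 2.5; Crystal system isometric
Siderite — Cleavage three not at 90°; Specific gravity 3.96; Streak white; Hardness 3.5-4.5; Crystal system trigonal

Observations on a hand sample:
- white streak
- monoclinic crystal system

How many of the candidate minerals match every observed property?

White streak excludes Cassiterite, Galena.
Monoclinic crystal system eliminates Zircon, Barite, Topaz, Calcite, Halite, Siderite.
Consistent with every observation: Biotite, Epidote, Gypsum, Muscovite, Serpentine, Sphene, Talc.
That is 7 minerals.

7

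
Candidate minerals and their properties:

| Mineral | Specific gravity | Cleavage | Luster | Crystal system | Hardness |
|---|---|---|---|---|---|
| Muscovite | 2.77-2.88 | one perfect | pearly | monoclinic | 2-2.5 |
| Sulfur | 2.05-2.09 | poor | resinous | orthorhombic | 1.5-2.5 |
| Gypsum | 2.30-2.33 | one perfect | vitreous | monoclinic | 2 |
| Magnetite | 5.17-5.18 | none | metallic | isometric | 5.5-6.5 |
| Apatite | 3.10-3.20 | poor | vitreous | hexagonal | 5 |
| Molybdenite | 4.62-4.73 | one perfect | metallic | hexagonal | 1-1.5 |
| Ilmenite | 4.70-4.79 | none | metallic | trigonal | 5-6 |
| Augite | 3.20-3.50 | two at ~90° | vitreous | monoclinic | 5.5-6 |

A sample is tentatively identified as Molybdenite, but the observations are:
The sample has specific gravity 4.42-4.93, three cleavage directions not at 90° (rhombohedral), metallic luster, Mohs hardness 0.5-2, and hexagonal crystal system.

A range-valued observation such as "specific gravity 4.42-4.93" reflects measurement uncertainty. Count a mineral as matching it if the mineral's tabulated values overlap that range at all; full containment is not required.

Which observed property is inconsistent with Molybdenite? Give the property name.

Specific gravity 4.42-4.93: Molybdenite has SG 4.62-4.73 — agrees.
Three cleavage directions not at 90° (rhombohedral): Molybdenite has cleavage one perfect — outside the reference range.
Metallic luster: Molybdenite has metallic luster — agrees.
Mohs hardness 0.5-2: Molybdenite has hardness 1-1.5 — agrees.
Hexagonal crystal system: Molybdenite has hexagonal system — agrees.
Only the cleavage is inconsistent.

cleavage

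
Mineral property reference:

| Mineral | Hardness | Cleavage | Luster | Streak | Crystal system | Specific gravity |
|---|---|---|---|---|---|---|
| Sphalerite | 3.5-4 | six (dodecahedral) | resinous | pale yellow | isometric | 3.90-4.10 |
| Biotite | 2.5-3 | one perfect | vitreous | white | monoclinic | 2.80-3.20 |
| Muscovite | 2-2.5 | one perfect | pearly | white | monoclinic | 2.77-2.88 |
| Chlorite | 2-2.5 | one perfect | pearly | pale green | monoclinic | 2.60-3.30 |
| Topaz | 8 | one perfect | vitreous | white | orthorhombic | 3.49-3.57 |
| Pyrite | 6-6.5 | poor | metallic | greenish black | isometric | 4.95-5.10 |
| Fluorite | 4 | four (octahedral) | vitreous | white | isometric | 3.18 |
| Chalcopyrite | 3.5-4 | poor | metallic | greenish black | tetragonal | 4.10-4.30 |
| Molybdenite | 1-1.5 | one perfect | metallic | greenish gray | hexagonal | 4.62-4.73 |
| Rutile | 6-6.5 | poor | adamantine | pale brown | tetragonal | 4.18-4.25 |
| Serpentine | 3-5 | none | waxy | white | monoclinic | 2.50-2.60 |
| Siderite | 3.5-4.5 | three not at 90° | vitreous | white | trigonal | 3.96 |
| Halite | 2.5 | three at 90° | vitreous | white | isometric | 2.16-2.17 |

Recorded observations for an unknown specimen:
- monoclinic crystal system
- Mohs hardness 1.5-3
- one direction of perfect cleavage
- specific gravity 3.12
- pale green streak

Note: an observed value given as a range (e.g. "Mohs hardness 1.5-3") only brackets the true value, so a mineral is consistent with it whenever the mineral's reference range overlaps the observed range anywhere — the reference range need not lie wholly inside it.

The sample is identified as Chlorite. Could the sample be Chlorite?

Monoclinic crystal system — fits Chlorite (monoclinic system).
Mohs hardness 1.5-3 — fits Chlorite (hardness 2-2.5).
One direction of perfect cleavage — fits Chlorite (cleavage one perfect).
Specific gravity 3.12 — fits Chlorite (SG 2.60-3.30).
Pale green streak — fits Chlorite (pale green streak).
Nothing contradicts Chlorite.

Consistent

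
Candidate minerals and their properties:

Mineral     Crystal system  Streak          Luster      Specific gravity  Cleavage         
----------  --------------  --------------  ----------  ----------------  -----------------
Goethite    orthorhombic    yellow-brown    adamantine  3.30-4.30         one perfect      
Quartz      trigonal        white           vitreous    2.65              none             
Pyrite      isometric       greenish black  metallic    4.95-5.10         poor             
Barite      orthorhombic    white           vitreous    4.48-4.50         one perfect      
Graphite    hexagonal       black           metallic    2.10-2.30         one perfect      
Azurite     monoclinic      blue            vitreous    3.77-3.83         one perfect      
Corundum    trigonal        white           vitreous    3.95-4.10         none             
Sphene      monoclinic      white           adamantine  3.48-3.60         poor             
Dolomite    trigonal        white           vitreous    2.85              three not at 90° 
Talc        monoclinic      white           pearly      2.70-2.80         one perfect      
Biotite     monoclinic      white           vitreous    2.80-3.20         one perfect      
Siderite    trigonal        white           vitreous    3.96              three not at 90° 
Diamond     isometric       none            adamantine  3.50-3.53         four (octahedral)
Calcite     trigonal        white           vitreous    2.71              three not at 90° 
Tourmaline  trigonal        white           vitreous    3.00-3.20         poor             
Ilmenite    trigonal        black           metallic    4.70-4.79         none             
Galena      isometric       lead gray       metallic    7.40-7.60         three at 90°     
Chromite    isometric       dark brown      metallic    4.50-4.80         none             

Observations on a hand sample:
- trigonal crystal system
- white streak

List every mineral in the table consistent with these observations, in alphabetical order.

Trigonal crystal system: only Quartz, Corundum, Dolomite, Siderite, Calcite, Tourmaline, Ilmenite remain.
White streak eliminates Ilmenite.
Consistent with every observation: Calcite, Corundum, Dolomite, Quartz, Siderite, Tourmaline.

Calcite, Corundum, Dolomite, Quartz, Siderite, Tourmaline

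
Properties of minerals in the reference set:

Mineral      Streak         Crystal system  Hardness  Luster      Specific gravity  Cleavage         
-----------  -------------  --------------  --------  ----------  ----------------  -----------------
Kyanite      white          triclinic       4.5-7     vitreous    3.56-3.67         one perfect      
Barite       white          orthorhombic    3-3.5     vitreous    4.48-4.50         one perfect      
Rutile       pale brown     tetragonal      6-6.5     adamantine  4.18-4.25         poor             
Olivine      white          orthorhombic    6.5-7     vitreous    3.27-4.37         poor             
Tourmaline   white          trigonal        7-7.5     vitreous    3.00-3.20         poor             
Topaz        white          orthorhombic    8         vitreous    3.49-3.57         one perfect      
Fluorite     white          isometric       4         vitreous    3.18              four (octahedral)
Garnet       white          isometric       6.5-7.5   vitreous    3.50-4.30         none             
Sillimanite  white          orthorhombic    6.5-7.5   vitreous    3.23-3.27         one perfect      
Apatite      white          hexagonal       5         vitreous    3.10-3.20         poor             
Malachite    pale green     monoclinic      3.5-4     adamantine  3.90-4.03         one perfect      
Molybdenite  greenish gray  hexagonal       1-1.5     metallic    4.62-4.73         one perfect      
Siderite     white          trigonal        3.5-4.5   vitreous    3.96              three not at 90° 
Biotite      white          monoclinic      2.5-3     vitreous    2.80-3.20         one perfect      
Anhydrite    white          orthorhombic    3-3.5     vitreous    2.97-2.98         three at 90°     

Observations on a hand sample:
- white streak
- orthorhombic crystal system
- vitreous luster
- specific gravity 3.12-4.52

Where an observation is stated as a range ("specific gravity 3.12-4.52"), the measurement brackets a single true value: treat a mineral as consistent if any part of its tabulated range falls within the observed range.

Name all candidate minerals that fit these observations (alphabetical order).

White streak eliminates Rutile, Malachite, Molybdenite.
Orthorhombic crystal system — narrows the field to Barite, Olivine, Topaz, Sillimanite, Anhydrite.
Vitreous luster — all remaining candidates fit.
Specific gravity 3.12-4.52 excludes Anhydrite.
Consistent with every observation: Barite, Olivine, Sillimanite, Topaz.

Barite, Olivine, Sillimanite, Topaz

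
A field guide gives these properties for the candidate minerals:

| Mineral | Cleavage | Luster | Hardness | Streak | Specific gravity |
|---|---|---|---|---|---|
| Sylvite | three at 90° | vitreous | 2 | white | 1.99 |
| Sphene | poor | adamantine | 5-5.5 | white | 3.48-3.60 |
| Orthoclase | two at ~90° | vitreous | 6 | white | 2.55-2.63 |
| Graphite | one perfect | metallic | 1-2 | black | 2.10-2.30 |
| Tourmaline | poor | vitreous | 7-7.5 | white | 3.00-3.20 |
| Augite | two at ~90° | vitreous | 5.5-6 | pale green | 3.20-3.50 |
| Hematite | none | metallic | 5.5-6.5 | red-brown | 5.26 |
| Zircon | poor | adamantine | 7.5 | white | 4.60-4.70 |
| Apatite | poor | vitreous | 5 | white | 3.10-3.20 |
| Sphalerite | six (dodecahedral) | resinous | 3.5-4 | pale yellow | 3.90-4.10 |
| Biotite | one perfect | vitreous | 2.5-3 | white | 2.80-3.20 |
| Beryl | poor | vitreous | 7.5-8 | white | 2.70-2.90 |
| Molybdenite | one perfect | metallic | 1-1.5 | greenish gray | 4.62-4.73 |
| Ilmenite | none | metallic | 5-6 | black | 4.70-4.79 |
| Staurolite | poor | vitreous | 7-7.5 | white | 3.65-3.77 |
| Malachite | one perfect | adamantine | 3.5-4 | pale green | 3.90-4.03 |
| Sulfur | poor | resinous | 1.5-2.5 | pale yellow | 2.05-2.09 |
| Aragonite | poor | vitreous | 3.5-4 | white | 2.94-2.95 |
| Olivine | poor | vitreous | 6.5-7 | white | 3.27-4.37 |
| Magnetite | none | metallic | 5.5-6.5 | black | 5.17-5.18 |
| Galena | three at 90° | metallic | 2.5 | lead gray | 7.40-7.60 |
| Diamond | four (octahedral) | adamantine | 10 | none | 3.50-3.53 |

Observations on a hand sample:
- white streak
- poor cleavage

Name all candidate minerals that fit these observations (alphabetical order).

White streak — leaves Sylvite, Sphene, Orthoclase, Tourmaline, Zircon, Apatite, Biotite, Beryl, Staurolite, Aragonite, Olivine.
Poor cleavage is inconsistent with Sylvite, Orthoclase, Biotite.
Consistent with every observation: Apatite, Aragonite, Beryl, Olivine, Sphene, Staurolite, Tourmaline, Zircon.

Apatite, Aragonite, Beryl, Olivine, Sphene, Staurolite, Tourmaline, Zircon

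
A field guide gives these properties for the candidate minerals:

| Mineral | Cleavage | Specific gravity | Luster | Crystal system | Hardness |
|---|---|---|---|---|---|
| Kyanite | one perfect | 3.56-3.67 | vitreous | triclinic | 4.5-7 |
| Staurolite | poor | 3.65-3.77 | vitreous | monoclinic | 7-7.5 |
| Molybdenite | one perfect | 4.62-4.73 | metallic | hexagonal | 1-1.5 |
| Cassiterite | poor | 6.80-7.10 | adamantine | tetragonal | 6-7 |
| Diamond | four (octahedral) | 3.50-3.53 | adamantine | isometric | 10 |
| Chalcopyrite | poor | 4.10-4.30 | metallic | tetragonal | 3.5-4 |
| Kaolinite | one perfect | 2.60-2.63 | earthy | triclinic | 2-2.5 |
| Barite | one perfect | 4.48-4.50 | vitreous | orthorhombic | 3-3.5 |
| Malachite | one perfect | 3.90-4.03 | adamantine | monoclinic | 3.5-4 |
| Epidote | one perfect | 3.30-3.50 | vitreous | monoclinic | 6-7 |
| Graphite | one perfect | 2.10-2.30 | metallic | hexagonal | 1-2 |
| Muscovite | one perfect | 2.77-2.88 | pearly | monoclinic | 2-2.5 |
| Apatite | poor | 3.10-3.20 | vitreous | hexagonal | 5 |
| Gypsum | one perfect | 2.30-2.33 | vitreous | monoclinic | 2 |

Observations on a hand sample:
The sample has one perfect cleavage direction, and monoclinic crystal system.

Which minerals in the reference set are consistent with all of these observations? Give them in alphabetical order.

Epidote, Gypsum, Malachite, Muscovite

One perfect cleavage direction eliminates Staurolite, Cassiterite, Diamond, Chalcopyrite, Apatite.
Monoclinic crystal system: leaves Malachite, Epidote, Muscovite, Gypsum.
Consistent with every observation: Epidote, Gypsum, Malachite, Muscovite.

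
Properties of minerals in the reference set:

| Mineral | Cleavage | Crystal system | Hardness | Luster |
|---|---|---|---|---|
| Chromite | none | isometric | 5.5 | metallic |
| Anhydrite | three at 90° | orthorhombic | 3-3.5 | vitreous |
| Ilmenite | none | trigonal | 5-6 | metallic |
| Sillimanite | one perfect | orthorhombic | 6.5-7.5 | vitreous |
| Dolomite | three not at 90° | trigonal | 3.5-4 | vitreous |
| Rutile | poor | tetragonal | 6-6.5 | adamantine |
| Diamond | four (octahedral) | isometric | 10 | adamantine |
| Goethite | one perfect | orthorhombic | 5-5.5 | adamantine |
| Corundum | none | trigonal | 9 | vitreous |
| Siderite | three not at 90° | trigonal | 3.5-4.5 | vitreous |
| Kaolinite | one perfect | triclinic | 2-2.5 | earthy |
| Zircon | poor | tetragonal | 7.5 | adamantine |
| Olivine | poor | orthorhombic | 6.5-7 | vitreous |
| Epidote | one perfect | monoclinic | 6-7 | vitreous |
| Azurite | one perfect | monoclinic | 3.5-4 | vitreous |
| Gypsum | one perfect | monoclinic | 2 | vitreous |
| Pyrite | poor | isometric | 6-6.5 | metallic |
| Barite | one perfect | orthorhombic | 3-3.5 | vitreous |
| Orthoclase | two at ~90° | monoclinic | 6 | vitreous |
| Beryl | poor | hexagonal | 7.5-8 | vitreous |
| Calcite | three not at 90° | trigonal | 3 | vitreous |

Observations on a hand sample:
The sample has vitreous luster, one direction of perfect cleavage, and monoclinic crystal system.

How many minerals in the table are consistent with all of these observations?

3

Vitreous luster — only Anhydrite, Sillimanite, Dolomite, Corundum, Siderite, Olivine, Epidote, Azurite, Gypsum, Barite, Orthoclase, Beryl, Calcite remain.
One direction of perfect cleavage — Sillimanite, Epidote, Azurite, Gypsum, Barite remain.
Monoclinic crystal system eliminates Sillimanite, Barite.
Remaining candidates: Azurite, Epidote, Gypsum.
That is 3 minerals.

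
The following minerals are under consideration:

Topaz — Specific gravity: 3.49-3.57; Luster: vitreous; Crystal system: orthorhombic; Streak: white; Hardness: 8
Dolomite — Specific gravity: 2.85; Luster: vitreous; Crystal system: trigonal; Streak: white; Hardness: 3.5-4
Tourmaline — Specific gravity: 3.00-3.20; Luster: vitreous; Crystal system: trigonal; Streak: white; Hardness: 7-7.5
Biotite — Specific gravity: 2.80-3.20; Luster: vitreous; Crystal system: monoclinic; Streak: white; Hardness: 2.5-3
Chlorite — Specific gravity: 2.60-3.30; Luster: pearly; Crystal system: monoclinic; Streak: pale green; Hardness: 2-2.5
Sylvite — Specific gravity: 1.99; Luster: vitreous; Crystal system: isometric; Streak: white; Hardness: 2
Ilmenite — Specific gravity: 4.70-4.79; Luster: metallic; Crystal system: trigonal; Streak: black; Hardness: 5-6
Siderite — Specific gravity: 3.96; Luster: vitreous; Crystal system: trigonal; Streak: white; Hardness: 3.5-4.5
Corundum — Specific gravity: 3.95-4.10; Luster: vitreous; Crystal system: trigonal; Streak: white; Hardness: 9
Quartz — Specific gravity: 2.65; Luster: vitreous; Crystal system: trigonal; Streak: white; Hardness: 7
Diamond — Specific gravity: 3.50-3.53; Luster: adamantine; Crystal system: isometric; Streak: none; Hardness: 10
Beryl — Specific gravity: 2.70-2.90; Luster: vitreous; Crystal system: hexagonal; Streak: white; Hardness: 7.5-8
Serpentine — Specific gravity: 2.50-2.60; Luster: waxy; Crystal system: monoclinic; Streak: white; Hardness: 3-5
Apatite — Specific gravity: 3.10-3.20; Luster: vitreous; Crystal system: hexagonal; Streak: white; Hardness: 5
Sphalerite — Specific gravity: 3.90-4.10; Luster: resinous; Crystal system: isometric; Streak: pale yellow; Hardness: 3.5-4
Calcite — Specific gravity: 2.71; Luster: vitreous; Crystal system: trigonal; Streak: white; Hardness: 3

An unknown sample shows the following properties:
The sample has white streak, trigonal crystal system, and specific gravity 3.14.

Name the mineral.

White streak eliminates Chlorite, Ilmenite, Diamond, Sphalerite.
Trigonal crystal system eliminates Topaz, Biotite, Sylvite, Beryl, Serpentine, Apatite.
Specific gravity 3.14 — narrows the field to Tourmaline.
Only Tourmaline satisfies all observations.

Tourmaline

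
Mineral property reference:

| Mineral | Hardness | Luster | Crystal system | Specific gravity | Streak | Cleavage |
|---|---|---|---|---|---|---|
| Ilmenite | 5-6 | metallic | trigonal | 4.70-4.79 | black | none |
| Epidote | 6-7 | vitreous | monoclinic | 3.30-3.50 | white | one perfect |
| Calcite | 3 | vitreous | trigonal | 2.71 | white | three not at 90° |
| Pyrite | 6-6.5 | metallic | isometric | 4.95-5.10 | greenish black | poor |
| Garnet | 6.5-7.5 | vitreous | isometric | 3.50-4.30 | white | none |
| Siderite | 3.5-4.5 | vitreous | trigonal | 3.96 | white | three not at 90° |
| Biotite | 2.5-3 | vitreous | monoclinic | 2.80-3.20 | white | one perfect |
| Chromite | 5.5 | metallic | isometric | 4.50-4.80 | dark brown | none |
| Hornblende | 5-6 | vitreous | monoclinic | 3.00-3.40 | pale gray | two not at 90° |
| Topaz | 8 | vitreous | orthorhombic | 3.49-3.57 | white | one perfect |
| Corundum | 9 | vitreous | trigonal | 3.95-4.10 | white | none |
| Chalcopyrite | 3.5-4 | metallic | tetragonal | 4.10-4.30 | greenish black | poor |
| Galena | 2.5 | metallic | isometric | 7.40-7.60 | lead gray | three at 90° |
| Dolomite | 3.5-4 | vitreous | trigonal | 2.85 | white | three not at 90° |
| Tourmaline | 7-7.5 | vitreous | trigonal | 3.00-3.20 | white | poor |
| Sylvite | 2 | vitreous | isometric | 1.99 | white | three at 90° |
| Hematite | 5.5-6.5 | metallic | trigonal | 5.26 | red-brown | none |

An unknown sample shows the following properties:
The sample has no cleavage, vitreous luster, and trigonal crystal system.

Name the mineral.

No cleavage: narrows the field to Ilmenite, Garnet, Chromite, Corundum, Hematite.
Vitreous luster: Garnet, Corundum remain.
Trigonal crystal system eliminates Garnet.
Only Corundum satisfies all observations.

Corundum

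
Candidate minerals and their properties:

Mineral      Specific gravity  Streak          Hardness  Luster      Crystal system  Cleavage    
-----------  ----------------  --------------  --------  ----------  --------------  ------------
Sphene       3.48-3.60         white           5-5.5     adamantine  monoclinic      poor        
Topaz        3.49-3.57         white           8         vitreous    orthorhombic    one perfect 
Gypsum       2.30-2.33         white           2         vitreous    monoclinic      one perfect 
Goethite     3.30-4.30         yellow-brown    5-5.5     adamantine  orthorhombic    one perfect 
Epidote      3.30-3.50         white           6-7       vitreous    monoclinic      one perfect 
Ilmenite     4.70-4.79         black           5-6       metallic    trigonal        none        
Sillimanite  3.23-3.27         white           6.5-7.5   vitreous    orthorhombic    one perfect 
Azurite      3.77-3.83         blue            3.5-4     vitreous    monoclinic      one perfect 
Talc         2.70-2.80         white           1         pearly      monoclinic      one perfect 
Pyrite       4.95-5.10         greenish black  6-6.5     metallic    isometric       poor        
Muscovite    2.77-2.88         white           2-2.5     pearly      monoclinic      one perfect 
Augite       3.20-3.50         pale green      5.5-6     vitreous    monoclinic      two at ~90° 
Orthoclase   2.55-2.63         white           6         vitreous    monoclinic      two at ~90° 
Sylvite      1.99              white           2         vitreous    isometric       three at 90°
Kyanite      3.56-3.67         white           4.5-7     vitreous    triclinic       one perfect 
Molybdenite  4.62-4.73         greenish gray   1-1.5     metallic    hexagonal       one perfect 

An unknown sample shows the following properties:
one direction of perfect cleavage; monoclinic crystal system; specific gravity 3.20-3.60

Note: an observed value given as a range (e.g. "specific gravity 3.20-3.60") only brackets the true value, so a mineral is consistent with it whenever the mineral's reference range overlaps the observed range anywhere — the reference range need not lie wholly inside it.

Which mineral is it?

Epidote

One direction of perfect cleavage rules out Sphene, Ilmenite, Pyrite, Augite, Orthoclase, Sylvite.
Monoclinic crystal system eliminates Topaz, Goethite, Sillimanite, Kyanite, Molybdenite.
Specific gravity 3.20-3.60 — leaves Epidote.
Only Epidote satisfies all observations.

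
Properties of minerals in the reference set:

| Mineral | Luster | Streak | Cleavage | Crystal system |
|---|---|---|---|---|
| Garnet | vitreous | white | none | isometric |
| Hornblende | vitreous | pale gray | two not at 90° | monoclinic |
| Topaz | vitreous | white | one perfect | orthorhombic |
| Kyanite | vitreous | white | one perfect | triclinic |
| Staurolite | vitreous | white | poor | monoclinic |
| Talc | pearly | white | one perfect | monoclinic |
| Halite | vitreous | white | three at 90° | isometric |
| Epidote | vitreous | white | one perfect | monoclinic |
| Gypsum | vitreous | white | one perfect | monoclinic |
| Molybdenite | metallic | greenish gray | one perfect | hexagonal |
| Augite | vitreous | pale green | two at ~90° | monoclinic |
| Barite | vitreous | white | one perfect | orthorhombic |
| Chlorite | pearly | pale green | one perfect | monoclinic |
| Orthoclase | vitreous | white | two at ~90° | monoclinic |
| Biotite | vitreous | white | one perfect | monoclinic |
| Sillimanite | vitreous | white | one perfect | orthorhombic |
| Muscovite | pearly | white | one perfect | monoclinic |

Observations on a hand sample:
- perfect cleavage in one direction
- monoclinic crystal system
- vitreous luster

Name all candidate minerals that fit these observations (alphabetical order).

Biotite, Epidote, Gypsum

Perfect cleavage in one direction excludes Garnet, Hornblende, Staurolite, Halite, Augite, Orthoclase.
Monoclinic crystal system eliminates Topaz, Kyanite, Molybdenite, Barite, Sillimanite.
Vitreous luster eliminates Talc, Chlorite, Muscovite.
The minerals that satisfy all observations are Biotite, Epidote, Gypsum.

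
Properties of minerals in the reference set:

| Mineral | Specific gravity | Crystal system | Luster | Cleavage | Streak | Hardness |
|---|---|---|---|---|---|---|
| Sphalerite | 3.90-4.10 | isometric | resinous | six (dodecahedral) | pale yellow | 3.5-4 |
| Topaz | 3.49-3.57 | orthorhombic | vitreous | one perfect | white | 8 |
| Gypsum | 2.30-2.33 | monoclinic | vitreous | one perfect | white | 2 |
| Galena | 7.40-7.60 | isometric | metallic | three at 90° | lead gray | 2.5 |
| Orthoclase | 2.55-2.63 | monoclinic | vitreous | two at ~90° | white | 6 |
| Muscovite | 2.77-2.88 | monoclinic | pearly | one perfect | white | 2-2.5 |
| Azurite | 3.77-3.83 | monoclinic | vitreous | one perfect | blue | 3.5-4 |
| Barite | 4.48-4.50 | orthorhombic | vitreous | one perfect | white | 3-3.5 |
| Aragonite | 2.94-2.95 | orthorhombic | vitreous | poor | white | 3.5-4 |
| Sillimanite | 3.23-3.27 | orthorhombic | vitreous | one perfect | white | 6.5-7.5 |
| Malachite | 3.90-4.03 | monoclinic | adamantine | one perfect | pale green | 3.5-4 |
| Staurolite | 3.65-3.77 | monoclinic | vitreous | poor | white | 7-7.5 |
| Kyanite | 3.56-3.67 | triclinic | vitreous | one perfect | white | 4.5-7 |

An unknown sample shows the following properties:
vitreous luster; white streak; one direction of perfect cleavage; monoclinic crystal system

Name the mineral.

Vitreous luster excludes Sphalerite, Galena, Muscovite, Malachite.
White streak rules out Azurite.
One direction of perfect cleavage rules out Orthoclase, Aragonite, Staurolite.
Monoclinic crystal system — only Gypsum remains.
The only mineral consistent with every observation is Gypsum.

Gypsum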